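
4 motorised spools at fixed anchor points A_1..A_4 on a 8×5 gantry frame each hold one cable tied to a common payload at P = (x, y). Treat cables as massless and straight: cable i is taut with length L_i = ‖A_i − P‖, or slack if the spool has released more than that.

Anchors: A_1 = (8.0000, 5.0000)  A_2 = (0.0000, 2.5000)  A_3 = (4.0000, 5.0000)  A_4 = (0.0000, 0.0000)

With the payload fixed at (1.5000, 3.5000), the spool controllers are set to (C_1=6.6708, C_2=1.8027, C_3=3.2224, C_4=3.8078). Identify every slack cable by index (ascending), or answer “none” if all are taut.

3

cable 1: √((6.5000)²+(1.5000)²)=6.6708, C_1=6.6708: taut
cable 2: √((-1.5000)²+(-1.0000)²)=1.8028, C_2=1.8027: taut
cable 3: √((2.5000)²+(1.5000)²)=2.9155, C_3=3.2224: slack
cable 4: √((-1.5000)²+(-3.5000)²)=3.8079, C_4=3.8078: taut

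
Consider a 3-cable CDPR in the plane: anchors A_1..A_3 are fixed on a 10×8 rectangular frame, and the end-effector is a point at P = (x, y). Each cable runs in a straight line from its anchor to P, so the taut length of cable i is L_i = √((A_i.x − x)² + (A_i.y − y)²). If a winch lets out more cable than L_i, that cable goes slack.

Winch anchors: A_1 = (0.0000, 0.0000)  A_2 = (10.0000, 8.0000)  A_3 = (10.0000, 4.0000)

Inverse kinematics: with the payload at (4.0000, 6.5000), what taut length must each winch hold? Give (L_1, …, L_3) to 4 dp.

(7.6322, 6.1847, 6.5000)

L_1 = √((0.0000−4.0000)² + (0.0000−6.5000)²) = 7.6322
L_2 = √((10.0000−4.0000)² + (8.0000−6.5000)²) = 6.1847
L_3 = √((10.0000−4.0000)² + (4.0000−6.5000)²) = 6.5000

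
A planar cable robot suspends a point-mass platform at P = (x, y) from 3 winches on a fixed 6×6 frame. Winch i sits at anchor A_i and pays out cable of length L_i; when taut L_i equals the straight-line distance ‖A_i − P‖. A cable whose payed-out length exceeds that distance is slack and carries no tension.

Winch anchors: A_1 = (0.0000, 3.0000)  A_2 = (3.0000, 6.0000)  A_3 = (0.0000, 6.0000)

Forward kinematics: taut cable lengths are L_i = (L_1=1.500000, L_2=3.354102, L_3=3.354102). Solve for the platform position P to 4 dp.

(1.5000, 3.0000)

expand ‖A_i−P‖²=L_i² and subtract eq 1 (c_i ≔ ‖A_i‖²−L_i²)
c_1 = 0.0000+9.0000−2.2500 = 6.7500
eq1−eq2 → [-6.0000  -6.0000]·P = -27.0000
eq1−eq3 → [0.0000  -6.0000]·P = -18.0000
2×2 solve → P = (1.5000, 3.0000)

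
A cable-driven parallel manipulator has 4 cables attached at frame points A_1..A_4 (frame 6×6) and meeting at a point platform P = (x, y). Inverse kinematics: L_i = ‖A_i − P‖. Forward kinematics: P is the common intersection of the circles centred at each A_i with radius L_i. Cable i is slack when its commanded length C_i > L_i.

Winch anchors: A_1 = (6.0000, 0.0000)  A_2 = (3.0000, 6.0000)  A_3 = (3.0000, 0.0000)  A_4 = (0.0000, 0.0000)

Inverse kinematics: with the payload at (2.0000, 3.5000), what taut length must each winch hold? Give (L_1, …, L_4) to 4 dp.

(5.3151, 2.6926, 3.6401, 4.0311)

L_1 = √((6.0000−2.0000)² + (0.0000−3.5000)²) = 5.3151
L_2 = √((3.0000−2.0000)² + (6.0000−3.5000)²) = 2.6926
L_3 = √((3.0000−2.0000)² + (0.0000−3.5000)²) = 3.6401
L_4 = √((0.0000−2.0000)² + (0.0000−3.5000)²) = 4.0311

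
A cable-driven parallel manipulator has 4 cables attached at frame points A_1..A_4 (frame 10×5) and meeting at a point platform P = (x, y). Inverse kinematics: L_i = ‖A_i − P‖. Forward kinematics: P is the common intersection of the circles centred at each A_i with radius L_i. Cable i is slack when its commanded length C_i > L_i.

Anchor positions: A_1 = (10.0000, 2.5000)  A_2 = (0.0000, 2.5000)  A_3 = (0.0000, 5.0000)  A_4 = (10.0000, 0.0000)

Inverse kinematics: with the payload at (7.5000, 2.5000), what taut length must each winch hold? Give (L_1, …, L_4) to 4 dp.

(2.5000, 7.5000, 7.9057, 3.5355)

L_1: Δ = A_1−P = (2.5000, 0.0000) → ‖Δ‖ = √6.2500 = 2.5000
L_2: Δ = A_2−P = (-7.5000, 0.0000) → ‖Δ‖ = √56.2500 = 7.5000
L_3: Δ = A_3−P = (-7.5000, 2.5000) → ‖Δ‖ = √62.5000 = 7.9057
L_4: Δ = A_4−P = (2.5000, -2.5000) → ‖Δ‖ = √12.5000 = 3.5355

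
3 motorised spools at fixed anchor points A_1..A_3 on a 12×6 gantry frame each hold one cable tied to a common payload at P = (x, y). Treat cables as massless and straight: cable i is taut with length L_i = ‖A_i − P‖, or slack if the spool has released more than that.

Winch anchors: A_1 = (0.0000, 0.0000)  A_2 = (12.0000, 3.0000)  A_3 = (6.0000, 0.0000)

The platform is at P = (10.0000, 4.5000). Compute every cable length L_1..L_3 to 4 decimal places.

cable 1: Δx=-10.0000, Δy=-4.5000; L_1 = √(Δx²+Δy²) = 10.9659
cable 2: Δx=2.0000, Δy=-1.5000; L_2 = √(Δx²+Δy²) = 2.5000
cable 3: Δx=-4.0000, Δy=-4.5000; L_3 = √(Δx²+Δy²) = 6.0208

(10.9659, 2.5000, 6.0208)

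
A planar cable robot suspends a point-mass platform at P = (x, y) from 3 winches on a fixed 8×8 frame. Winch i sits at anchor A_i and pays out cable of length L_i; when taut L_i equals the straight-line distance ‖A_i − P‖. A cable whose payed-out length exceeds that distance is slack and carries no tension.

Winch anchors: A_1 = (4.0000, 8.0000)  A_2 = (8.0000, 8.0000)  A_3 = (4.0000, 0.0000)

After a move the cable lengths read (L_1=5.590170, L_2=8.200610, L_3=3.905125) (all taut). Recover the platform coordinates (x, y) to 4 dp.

(1.5000, 3.0000)

circle eqns → linear via eq_j − eq_1; set k_j = A_j·A_j − L_j²
k_1 = 16.0000+64.0000−31.2500 = 48.7500
-8.0000·x + 0.0000·y = k_1−k_2 = -12.0000
0.0000·x + 16.0000·y = k_1−k_3 = 48.0000
solve first two rows → x=1.5000, y=3.0000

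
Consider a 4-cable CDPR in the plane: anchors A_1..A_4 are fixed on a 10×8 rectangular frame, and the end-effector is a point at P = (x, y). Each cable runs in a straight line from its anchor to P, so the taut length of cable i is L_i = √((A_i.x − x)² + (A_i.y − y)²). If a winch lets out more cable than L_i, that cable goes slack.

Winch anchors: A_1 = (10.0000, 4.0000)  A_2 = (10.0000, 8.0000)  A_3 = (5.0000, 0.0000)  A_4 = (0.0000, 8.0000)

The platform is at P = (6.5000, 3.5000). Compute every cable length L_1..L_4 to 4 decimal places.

L_1: Δ = A_1−P = (3.5000, 0.5000) → ‖Δ‖ = √12.5000 = 3.5355
L_2: Δ = A_2−P = (3.5000, 4.5000) → ‖Δ‖ = √32.5000 = 5.7009
L_3: Δ = A_3−P = (-1.5000, -3.5000) → ‖Δ‖ = √14.5000 = 3.8079
L_4: Δ = A_4−P = (-6.5000, 4.5000) → ‖Δ‖ = √62.5000 = 7.9057

(3.5355, 5.7009, 3.8079, 7.9057)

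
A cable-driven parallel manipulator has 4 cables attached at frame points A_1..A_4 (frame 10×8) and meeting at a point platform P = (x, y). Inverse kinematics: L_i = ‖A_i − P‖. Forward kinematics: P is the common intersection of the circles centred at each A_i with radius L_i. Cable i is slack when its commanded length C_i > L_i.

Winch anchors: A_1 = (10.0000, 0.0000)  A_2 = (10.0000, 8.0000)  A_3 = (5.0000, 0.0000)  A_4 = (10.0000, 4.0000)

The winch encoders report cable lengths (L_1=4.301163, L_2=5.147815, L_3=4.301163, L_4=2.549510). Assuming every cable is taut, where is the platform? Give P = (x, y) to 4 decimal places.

(7.5000, 3.5000)

expand ‖A_i−P‖²=L_i² and subtract eq 1 (k_i ≔ ‖A_i‖²−L_i²)
k_1 = 100.0000+0.0000−18.5000 = 81.5000
eq1−eq2 → [0.0000  -16.0000]·P = -56.0000
eq1−eq3 → [10.0000  0.0000]·P = 75.0000
eq1−eq4 → [0.0000  -8.0000]·P = -28.0000
2×2 solve → P = (7.5000, 3.5000)
check cable 4: ‖A_4−P‖² = 6.5000 ≈ L_4² = 6.5000 ✓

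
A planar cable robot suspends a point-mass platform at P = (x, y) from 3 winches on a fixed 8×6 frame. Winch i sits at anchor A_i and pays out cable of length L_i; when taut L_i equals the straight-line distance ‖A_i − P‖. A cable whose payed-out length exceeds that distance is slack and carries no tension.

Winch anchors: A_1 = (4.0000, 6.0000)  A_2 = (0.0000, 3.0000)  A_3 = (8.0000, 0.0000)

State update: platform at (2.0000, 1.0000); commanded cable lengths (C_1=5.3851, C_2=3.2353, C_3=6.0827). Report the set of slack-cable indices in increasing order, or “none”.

i=1: geometric 5.3852 vs commanded 5.3851 ⇒ taut
i=2: geometric 2.8284 vs commanded 3.2353 ⇒ slack
i=3: geometric 6.0828 vs commanded 6.0827 ⇒ taut

2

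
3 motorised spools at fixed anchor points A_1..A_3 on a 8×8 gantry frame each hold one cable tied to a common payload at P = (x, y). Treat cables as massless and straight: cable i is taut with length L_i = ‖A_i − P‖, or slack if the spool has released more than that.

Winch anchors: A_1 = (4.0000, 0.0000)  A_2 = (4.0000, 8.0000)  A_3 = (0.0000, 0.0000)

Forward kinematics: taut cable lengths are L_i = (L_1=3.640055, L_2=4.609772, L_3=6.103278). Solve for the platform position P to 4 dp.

(5.0000, 3.5000)

circle eqns → linear via eq_j − eq_1; set c_j = A_j·A_j − L_j²
c_1 = 16.0000+0.0000−13.2500 = 2.7500
0.0000·x − 16.0000·y = c_1−c_2 = -56.0000
8.0000·x + 0.0000·y = c_1−c_3 = 40.0000
solve first two rows → x=5.0000, y=3.5000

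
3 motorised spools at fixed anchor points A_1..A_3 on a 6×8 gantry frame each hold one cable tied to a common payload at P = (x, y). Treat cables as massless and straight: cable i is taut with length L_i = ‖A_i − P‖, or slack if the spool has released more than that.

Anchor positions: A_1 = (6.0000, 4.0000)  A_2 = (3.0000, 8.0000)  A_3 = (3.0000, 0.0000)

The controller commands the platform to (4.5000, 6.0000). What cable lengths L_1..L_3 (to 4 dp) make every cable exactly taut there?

cable 1: Δx=1.5000, Δy=-2.0000; L_1 = √(Δx²+Δy²) = 2.5000
cable 2: Δx=-1.5000, Δy=2.0000; L_2 = √(Δx²+Δy²) = 2.5000
cable 3: Δx=-1.5000, Δy=-6.0000; L_3 = √(Δx²+Δy²) = 6.1847

(2.5000, 2.5000, 6.1847)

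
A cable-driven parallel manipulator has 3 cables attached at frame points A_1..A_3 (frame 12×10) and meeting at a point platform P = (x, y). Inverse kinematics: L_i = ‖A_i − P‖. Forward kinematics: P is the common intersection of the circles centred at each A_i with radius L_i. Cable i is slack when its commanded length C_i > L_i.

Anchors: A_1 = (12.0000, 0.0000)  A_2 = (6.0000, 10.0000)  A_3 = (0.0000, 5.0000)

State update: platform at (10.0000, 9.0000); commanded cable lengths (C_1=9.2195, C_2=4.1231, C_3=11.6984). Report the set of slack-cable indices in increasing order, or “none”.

3

i=1: geometric 9.2195 vs commanded 9.2195 ⇒ taut
i=2: geometric 4.1231 vs commanded 4.1231 ⇒ taut
i=3: geometric 10.7703 vs commanded 11.6984 ⇒ slack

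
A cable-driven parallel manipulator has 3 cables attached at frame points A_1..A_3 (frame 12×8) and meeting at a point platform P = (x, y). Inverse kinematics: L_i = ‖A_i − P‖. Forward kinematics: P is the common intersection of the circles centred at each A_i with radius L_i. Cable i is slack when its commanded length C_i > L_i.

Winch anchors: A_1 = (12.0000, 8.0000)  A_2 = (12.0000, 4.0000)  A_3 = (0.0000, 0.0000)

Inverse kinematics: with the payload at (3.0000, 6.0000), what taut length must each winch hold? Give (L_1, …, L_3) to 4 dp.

(9.2195, 9.2195, 6.7082)

L_1 = √((12.0000−3.0000)² + (8.0000−6.0000)²) = 9.2195
L_2 = √((12.0000−3.0000)² + (4.0000−6.0000)²) = 9.2195
L_3 = √((0.0000−3.0000)² + (0.0000−6.0000)²) = 6.7082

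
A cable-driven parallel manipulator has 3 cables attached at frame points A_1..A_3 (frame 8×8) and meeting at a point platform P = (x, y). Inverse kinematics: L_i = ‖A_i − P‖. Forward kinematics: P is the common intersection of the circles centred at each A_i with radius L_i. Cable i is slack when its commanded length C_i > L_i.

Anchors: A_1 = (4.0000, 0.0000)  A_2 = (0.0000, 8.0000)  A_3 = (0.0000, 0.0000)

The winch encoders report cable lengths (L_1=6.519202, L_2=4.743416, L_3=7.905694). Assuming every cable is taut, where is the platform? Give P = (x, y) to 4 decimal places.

circle eqns → linear via eq_j − eq_1; set k_j = A_j·A_j − L_j²
k_1 = 16.0000+0.0000−42.5000 = -26.5000
8.0000·x − 16.0000·y = k_1−k_2 = -68.0000
8.0000·x + 0.0000·y = k_1−k_3 = 36.0000
solve first two rows → x=4.5000, y=6.5000

(4.5000, 6.5000)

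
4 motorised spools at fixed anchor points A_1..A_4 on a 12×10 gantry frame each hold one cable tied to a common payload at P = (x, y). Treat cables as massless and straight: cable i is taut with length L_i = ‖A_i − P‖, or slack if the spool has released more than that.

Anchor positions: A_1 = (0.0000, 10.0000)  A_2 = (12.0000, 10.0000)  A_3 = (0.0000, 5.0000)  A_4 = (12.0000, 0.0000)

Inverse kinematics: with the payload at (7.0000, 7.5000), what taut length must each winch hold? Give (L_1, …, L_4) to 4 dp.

L_1: Δ = A_1−P = (-7.0000, 2.5000) → ‖Δ‖ = √55.2500 = 7.4330
L_2: Δ = A_2−P = (5.0000, 2.5000) → ‖Δ‖ = √31.2500 = 5.5902
L_3: Δ = A_3−P = (-7.0000, -2.5000) → ‖Δ‖ = √55.2500 = 7.4330
L_4: Δ = A_4−P = (5.0000, -7.5000) → ‖Δ‖ = √81.2500 = 9.0139

(7.4330, 5.5902, 7.4330, 9.0139)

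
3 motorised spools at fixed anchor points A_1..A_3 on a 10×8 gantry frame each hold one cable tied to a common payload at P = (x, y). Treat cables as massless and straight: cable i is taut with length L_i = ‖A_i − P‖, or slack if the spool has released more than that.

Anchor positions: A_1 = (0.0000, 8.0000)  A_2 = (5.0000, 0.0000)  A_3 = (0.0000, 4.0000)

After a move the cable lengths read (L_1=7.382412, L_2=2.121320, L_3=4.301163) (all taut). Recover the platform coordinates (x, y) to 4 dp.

(3.5000, 1.5000)

each cable: (A_i−P)·(A_i−P) = L_i²; let k_i = ‖A_i‖²−L_i²
k_1 = 0.0000+64.0000−54.5000 = 9.5000
row 1: -10.0000x + 16.0000y = -11.0000  (k_2=20.5000)
row 2: 0.0000x + 8.0000y = 12.0000  (k_3=-2.5000)
Cramer on rows 1–2 → x = 3.5000, y = 1.5000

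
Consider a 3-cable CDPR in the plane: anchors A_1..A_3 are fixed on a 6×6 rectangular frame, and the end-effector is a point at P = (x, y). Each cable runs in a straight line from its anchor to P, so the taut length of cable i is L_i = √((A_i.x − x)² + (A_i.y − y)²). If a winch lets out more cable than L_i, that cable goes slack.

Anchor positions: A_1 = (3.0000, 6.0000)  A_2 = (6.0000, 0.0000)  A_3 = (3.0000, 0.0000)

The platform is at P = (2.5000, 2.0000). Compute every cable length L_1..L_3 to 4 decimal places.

(4.0311, 4.0311, 2.0616)

L_1: Δ = A_1−P = (0.5000, 4.0000) → ‖Δ‖ = √16.2500 = 4.0311
L_2: Δ = A_2−P = (3.5000, -2.0000) → ‖Δ‖ = √16.2500 = 4.0311
L_3: Δ = A_3−P = (0.5000, -2.0000) → ‖Δ‖ = √4.2500 = 2.0616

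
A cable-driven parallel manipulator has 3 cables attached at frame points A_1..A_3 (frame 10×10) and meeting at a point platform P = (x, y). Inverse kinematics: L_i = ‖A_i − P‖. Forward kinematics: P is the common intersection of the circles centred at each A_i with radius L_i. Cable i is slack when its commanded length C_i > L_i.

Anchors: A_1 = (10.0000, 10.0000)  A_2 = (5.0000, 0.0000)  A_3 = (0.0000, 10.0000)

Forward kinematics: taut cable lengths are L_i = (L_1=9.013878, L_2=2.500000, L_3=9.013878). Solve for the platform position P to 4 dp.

(5.0000, 2.5000)

circle eqns → linear via eq_j − eq_1; set c_j = A_j·A_j − L_j²
c_1 = 100.0000+100.0000−81.2500 = 118.7500
10.0000·x + 20.0000·y = c_1−c_2 = 100.0000
20.0000·x + 0.0000·y = c_1−c_3 = 100.0000
solve first two rows → x=5.0000, y=2.5000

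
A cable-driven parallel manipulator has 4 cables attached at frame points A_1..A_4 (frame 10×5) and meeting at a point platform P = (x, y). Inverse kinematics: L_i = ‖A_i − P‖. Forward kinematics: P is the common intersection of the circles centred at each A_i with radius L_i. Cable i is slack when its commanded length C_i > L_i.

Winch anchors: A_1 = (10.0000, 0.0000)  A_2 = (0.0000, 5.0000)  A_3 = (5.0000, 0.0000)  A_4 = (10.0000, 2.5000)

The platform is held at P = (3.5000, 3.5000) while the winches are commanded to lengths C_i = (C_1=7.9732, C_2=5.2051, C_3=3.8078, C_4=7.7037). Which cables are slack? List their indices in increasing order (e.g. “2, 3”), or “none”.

1, 2, 4

i=1: geometric 7.3824 vs commanded 7.9732 ⇒ slack
i=2: geometric 3.8079 vs commanded 5.2051 ⇒ slack
i=3: geometric 3.8079 vs commanded 3.8078 ⇒ taut
i=4: geometric 6.5765 vs commanded 7.7037 ⇒ slack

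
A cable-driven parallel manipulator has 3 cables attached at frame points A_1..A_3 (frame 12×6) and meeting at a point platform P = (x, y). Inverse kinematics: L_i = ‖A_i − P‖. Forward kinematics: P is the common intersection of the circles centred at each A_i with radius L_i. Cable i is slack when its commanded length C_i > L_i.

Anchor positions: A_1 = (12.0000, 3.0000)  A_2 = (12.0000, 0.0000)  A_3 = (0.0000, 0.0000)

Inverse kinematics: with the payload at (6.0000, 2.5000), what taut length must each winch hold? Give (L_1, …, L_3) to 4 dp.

L_1: Δ = A_1−P = (6.0000, 0.5000) → ‖Δ‖ = √36.2500 = 6.0208
L_2: Δ = A_2−P = (6.0000, -2.5000) → ‖Δ‖ = √42.2500 = 6.5000
L_3: Δ = A_3−P = (-6.0000, -2.5000) → ‖Δ‖ = √42.2500 = 6.5000

(6.0208, 6.5000, 6.5000)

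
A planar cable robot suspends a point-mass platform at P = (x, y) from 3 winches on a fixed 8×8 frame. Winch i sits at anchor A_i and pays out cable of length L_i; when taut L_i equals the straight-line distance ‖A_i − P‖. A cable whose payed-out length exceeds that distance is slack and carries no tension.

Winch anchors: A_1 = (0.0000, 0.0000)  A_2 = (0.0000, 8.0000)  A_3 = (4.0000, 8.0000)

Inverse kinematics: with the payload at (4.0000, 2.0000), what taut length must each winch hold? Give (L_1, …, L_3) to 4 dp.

L_1: Δ = A_1−P = (-4.0000, -2.0000) → ‖Δ‖ = √20.0000 = 4.4721
L_2: Δ = A_2−P = (-4.0000, 6.0000) → ‖Δ‖ = √52.0000 = 7.2111
L_3: Δ = A_3−P = (0.0000, 6.0000) → ‖Δ‖ = √36.0000 = 6.0000

(4.4721, 7.2111, 6.0000)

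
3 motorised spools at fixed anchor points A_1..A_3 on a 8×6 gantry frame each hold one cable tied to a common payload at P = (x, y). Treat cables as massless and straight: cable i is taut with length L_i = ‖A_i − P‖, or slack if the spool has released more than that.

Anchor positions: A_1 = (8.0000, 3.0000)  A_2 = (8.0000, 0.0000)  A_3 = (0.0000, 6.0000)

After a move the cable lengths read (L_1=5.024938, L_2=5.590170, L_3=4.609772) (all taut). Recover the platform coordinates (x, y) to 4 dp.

(3.0000, 2.5000)

circle eqns → linear via eq_j − eq_1; set c_j = A_j·A_j − L_j²
c_1 = 64.0000+9.0000−25.2500 = 47.7500
0.0000·x + 6.0000·y = c_1−c_2 = 15.0000
16.0000·x − 6.0000·y = c_1−c_3 = 33.0000
solve first two rows → x=3.0000, y=2.5000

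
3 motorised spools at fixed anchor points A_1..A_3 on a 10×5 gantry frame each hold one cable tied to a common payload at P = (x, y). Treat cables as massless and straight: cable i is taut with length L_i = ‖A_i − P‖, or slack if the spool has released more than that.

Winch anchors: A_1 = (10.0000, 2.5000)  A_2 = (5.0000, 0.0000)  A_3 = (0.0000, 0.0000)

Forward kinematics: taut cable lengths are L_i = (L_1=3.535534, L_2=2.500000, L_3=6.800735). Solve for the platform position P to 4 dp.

(6.5000, 2.0000)

expand ‖A_i−P‖²=L_i² and subtract eq 1 (c_i ≔ ‖A_i‖²−L_i²)
c_1 = 100.0000+6.2500−12.5000 = 93.7500
eq1−eq2 → [10.0000  5.0000]·P = 75.0000
eq1−eq3 → [20.0000  5.0000]·P = 140.0000
2×2 solve → P = (6.5000, 2.0000)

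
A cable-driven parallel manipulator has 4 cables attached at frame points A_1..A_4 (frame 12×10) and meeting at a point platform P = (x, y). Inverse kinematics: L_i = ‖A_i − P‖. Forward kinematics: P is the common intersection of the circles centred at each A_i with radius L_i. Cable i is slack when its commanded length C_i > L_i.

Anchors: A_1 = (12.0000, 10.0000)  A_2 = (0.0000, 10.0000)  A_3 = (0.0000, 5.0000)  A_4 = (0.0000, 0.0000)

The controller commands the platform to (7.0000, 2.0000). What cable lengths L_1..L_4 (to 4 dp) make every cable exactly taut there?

cable 1: Δx=5.0000, Δy=8.0000; L_1 = √(Δx²+Δy²) = 9.4340
cable 2: Δx=-7.0000, Δy=8.0000; L_2 = √(Δx²+Δy²) = 10.6301
cable 3: Δx=-7.0000, Δy=3.0000; L_3 = √(Δx²+Δy²) = 7.6158
cable 4: Δx=-7.0000, Δy=-2.0000; L_4 = √(Δx²+Δy²) = 7.2801

(9.4340, 10.6301, 7.6158, 7.2801)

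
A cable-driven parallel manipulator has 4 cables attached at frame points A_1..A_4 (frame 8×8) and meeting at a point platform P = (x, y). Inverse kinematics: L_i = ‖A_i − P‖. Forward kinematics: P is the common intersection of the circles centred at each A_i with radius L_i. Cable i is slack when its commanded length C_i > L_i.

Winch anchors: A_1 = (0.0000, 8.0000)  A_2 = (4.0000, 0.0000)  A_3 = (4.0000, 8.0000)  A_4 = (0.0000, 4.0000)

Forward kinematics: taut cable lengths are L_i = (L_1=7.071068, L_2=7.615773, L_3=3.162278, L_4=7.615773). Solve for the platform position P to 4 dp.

(7.0000, 7.0000)

expand ‖A_i−P‖²=L_i² and subtract eq 1 (q_i ≔ ‖A_i‖²−L_i²)
q_1 = 0.0000+64.0000−50.0000 = 14.0000
eq1−eq2 → [-8.0000  16.0000]·P = 56.0000
eq1−eq3 → [-8.0000  0.0000]·P = -56.0000
eq1−eq4 → [0.0000  8.0000]·P = 56.0000
2×2 solve → P = (7.0000, 7.0000)
check cable 4: ‖A_4−P‖² = 58.0000 ≈ L_4² = 58.0000 ✓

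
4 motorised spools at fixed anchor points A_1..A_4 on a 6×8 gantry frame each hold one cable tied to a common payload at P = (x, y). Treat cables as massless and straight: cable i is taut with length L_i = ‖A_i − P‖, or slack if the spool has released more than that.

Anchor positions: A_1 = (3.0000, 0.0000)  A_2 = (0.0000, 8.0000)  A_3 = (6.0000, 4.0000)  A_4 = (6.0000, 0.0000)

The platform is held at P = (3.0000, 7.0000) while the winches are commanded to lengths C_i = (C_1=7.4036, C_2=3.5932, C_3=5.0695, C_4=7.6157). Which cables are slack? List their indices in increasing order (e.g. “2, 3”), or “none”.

1, 2, 3

i=1: geometric 7.0000 vs commanded 7.4036 ⇒ slack
i=2: geometric 3.1623 vs commanded 3.5932 ⇒ slack
i=3: geometric 4.2426 vs commanded 5.0695 ⇒ slack
i=4: geometric 7.6158 vs commanded 7.6157 ⇒ taut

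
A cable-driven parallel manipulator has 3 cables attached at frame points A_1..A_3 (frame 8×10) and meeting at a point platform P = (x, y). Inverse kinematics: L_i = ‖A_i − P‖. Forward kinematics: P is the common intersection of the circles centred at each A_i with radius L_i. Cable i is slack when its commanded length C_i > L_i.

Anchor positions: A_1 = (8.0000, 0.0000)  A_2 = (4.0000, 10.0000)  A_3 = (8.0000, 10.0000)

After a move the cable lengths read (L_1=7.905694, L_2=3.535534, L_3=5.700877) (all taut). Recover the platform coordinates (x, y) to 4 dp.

circle eqns → linear via eq_j − eq_1; set k_j = A_j·A_j − L_j²
k_1 = 64.0000+0.0000−62.5000 = 1.5000
8.0000·x − 20.0000·y = k_1−k_2 = -102.0000
0.0000·x − 20.0000·y = k_1−k_3 = -130.0000
solve first two rows → x=3.5000, y=6.5000

(3.5000, 6.5000)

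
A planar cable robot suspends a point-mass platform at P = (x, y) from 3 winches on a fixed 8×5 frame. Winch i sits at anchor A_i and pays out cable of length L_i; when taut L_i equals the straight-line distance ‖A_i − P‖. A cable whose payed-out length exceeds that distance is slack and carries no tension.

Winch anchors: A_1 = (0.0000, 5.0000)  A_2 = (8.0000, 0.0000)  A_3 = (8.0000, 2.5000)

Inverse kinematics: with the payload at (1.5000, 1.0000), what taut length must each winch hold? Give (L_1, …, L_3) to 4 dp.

L_1 = √((0.0000−1.5000)² + (5.0000−1.0000)²) = 4.2720
L_2 = √((8.0000−1.5000)² + (0.0000−1.0000)²) = 6.5765
L_3 = √((8.0000−1.5000)² + (2.5000−1.0000)²) = 6.6708

(4.2720, 6.5765, 6.6708)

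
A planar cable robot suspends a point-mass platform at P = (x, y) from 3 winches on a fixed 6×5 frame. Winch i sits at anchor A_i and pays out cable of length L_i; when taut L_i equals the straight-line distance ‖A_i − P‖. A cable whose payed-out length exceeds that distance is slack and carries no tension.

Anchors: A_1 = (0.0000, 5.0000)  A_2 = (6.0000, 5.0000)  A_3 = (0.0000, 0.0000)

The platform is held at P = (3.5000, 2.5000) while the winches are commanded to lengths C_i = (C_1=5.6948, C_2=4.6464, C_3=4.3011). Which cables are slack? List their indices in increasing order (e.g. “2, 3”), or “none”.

1, 2

cable 1: L_1 = ‖A_1−P‖ = 4.3012;  C_1 = 5.6948 → slack
cable 2: L_2 = ‖A_2−P‖ = 3.5355;  C_2 = 4.6464 → slack
cable 3: L_3 = ‖A_3−P‖ = 4.3012;  C_3 = 4.3011 → taut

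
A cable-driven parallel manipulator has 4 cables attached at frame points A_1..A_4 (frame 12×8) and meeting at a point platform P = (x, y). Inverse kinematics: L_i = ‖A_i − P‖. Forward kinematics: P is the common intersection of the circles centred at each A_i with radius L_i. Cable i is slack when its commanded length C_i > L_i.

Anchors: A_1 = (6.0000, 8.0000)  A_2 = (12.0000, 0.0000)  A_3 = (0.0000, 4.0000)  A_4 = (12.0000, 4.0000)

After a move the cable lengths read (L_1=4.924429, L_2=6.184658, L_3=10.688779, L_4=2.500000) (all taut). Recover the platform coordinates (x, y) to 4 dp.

(10.5000, 6.0000)

each cable: (A_i−P)·(A_i−P) = L_i²; let k_i = ‖A_i‖²−L_i²
k_1 = 36.0000+64.0000−24.2500 = 75.7500
row 1: -12.0000x + 16.0000y = -30.0000  (k_2=105.7500)
row 2: 12.0000x + 8.0000y = 174.0000  (k_3=-98.2500)
row 3: -12.0000x + 8.0000y = -78.0000  (k_4=153.7500)
Cramer on rows 1–2 → x = 10.5000, y = 6.0000
check cable 4: ‖A_4−P‖² = 6.2500 ≈ L_4² = 6.2500 ✓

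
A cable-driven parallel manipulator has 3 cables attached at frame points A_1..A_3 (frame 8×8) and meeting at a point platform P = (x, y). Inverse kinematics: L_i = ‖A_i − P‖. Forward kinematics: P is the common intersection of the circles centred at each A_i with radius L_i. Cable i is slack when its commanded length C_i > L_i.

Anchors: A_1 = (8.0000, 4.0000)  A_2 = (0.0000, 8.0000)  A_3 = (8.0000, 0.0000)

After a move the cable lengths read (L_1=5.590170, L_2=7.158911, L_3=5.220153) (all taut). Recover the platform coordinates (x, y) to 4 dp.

each cable: (A_i−P)·(A_i−P) = L_i²; let c_i = ‖A_i‖²−L_i²
c_1 = 64.0000+16.0000−31.2500 = 48.7500
row 1: 16.0000x − 8.0000y = 36.0000  (c_2=12.7500)
row 2: 0.0000x + 8.0000y = 12.0000  (c_3=36.7500)
Cramer on rows 1–2 → x = 3.0000, y = 1.5000

(3.0000, 1.5000)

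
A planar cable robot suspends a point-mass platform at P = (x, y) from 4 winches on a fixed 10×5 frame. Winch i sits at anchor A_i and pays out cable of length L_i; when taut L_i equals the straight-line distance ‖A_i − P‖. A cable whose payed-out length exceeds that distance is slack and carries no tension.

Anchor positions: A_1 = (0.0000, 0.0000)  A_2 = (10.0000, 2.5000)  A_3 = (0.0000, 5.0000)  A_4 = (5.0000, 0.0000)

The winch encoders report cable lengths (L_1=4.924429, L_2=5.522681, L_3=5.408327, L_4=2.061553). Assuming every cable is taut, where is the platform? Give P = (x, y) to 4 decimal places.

(4.5000, 2.0000)

circle eqns → linear via eq_j − eq_1; set c_j = A_j·A_j − L_j²
c_1 = 0.0000+0.0000−24.2500 = -24.2500
-20.0000·x − 5.0000·y = c_1−c_2 = -100.0000
0.0000·x − 10.0000·y = c_1−c_3 = -20.0000
-10.0000·x + 0.0000·y = c_1−c_4 = -45.0000
solve first two rows → x=4.5000, y=2.0000
check cable 4: ‖A_4−P‖² = 4.2500 ≈ L_4² = 4.2500 ✓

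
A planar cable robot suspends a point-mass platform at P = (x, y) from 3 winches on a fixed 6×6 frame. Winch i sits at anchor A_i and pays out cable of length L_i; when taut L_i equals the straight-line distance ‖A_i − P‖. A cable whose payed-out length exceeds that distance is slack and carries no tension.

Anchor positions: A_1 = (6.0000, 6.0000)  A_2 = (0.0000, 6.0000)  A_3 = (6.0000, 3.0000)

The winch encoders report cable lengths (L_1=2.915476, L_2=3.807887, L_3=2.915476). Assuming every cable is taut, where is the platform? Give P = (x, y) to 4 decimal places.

circle eqns → linear via eq_j − eq_1; set k_j = A_j·A_j − L_j²
k_1 = 36.0000+36.0000−8.5000 = 63.5000
12.0000·x + 0.0000·y = k_1−k_2 = 42.0000
0.0000·x + 6.0000·y = k_1−k_3 = 27.0000
solve first two rows → x=3.5000, y=4.5000

(3.5000, 4.5000)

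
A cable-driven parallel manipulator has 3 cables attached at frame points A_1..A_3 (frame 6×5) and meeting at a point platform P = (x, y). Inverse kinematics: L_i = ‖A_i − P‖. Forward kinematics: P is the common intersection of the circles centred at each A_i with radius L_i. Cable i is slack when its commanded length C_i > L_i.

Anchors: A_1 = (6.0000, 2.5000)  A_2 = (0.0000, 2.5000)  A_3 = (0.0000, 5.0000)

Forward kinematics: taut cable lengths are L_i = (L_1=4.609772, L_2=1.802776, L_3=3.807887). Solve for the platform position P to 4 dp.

(1.5000, 1.5000)

each cable: (A_i−P)·(A_i−P) = L_i²; let q_i = ‖A_i‖²−L_i²
q_1 = 36.0000+6.2500−21.2500 = 21.0000
row 1: 12.0000x + 0.0000y = 18.0000  (q_2=3.0000)
row 2: 12.0000x − 5.0000y = 10.5000  (q_3=10.5000)
Cramer on rows 1–2 → x = 1.5000, y = 1.5000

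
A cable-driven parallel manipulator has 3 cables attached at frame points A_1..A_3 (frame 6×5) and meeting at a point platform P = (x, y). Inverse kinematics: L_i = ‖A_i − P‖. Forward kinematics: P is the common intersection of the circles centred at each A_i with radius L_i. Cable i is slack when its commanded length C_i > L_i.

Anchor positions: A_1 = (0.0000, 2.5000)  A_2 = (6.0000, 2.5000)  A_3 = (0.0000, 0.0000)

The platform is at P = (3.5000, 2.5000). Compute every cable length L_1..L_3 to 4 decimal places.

L_1 = √((0.0000−3.5000)² + (2.5000−2.5000)²) = 3.5000
L_2 = √((6.0000−3.5000)² + (2.5000−2.5000)²) = 2.5000
L_3 = √((0.0000−3.5000)² + (0.0000−2.5000)²) = 4.3012

(3.5000, 2.5000, 4.3012)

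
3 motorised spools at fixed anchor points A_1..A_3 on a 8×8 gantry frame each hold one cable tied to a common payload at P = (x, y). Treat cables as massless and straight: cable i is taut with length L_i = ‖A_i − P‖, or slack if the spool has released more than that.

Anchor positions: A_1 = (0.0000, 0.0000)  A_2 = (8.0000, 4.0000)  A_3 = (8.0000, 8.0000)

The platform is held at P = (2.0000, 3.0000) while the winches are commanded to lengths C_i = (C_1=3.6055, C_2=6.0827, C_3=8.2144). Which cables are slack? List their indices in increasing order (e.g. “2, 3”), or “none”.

cable 1: L_1 = ‖A_1−P‖ = 3.6056;  C_1 = 3.6055 → taut
cable 2: L_2 = ‖A_2−P‖ = 6.0828;  C_2 = 6.0827 → taut
cable 3: L_3 = ‖A_3−P‖ = 7.8102;  C_3 = 8.2144 → slack

3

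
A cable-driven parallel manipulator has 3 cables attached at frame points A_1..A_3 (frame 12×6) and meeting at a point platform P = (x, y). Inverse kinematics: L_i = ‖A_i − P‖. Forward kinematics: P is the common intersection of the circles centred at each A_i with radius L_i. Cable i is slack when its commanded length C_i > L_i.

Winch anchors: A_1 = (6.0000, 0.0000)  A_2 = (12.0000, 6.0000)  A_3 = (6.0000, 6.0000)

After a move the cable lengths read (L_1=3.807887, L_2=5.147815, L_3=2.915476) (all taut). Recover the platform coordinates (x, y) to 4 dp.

(7.5000, 3.5000)

circle eqns → linear via eq_j − eq_1; set q_j = A_j·A_j − L_j²
q_1 = 36.0000+0.0000−14.5000 = 21.5000
-12.0000·x − 12.0000·y = q_1−q_2 = -132.0000
0.0000·x − 12.0000·y = q_1−q_3 = -42.0000
solve first two rows → x=7.5000, y=3.5000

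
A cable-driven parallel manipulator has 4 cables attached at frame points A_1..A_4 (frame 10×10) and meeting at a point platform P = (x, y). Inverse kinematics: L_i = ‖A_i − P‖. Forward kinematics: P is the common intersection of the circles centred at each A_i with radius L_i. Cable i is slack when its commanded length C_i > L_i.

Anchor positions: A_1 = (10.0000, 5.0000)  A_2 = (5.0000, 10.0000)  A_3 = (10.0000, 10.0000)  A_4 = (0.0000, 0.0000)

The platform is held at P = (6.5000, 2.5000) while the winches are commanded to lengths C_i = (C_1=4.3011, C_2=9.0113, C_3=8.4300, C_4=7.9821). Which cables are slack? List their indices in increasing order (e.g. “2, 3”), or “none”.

2, 3, 4

i=1: geometric 4.3012 vs commanded 4.3011 ⇒ taut
i=2: geometric 7.6485 vs commanded 9.0113 ⇒ slack
i=3: geometric 8.2765 vs commanded 8.4300 ⇒ slack
i=4: geometric 6.9642 vs commanded 7.9821 ⇒ slack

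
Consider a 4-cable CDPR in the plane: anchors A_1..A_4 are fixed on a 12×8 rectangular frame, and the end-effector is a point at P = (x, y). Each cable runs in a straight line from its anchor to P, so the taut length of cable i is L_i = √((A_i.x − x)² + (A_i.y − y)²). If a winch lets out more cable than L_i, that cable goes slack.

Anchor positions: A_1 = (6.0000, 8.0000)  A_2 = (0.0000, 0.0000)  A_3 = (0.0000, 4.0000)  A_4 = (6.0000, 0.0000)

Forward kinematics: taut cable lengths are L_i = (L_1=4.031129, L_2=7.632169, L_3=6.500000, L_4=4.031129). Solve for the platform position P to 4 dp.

(6.5000, 4.0000)

expand ‖A_i−P‖²=L_i² and subtract eq 1 (k_i ≔ ‖A_i‖²−L_i²)
k_1 = 36.0000+64.0000−16.2500 = 83.7500
eq1−eq2 → [12.0000  16.0000]·P = 142.0000
eq1−eq3 → [12.0000  8.0000]·P = 110.0000
eq1−eq4 → [0.0000  16.0000]·P = 64.0000
2×2 solve → P = (6.5000, 4.0000)
check cable 4: ‖A_4−P‖² = 16.2500 ≈ L_4² = 16.2500 ✓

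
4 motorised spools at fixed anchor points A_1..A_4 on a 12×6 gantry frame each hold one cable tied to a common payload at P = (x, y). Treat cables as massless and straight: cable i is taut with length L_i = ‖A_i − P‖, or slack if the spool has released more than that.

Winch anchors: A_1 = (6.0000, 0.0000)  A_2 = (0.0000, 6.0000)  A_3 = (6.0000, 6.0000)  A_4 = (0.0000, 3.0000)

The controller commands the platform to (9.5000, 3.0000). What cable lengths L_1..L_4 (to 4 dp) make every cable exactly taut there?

L_1 = √((6.0000−9.5000)² + (0.0000−3.0000)²) = 4.6098
L_2 = √((0.0000−9.5000)² + (6.0000−3.0000)²) = 9.9624
L_3 = √((6.0000−9.5000)² + (6.0000−3.0000)²) = 4.6098
L_4 = √((0.0000−9.5000)² + (3.0000−3.0000)²) = 9.5000

(4.6098, 9.9624, 4.6098, 9.5000)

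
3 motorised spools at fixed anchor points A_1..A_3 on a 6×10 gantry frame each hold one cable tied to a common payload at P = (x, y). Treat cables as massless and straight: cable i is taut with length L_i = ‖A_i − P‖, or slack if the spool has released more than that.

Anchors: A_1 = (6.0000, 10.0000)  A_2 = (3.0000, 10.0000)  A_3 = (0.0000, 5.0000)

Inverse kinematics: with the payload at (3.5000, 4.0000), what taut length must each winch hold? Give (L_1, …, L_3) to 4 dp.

(6.5000, 6.0208, 3.6401)

L_1: Δ = A_1−P = (2.5000, 6.0000) → ‖Δ‖ = √42.2500 = 6.5000
L_2: Δ = A_2−P = (-0.5000, 6.0000) → ‖Δ‖ = √36.2500 = 6.0208
L_3: Δ = A_3−P = (-3.5000, 1.0000) → ‖Δ‖ = √13.2500 = 3.6401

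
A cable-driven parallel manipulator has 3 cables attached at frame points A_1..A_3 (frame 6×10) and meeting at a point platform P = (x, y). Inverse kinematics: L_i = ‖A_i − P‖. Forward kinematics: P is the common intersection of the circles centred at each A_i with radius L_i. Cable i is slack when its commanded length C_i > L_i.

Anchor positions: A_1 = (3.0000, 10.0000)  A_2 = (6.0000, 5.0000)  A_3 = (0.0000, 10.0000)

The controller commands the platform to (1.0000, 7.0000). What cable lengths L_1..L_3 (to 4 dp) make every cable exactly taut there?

(3.6056, 5.3852, 3.1623)

L_1: Δ = A_1−P = (2.0000, 3.0000) → ‖Δ‖ = √13.0000 = 3.6056
L_2: Δ = A_2−P = (5.0000, -2.0000) → ‖Δ‖ = √29.0000 = 5.3852
L_3: Δ = A_3−P = (-1.0000, 3.0000) → ‖Δ‖ = √10.0000 = 3.1623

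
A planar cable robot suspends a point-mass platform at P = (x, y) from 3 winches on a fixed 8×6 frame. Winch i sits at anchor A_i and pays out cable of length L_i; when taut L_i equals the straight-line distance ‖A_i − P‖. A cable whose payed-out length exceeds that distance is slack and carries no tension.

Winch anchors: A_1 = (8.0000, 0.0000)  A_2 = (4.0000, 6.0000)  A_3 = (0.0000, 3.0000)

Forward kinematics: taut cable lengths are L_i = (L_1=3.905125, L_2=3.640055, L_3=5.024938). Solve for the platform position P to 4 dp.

(5.0000, 2.5000)

expand ‖A_i−P‖²=L_i² and subtract eq 1 (q_i ≔ ‖A_i‖²−L_i²)
q_1 = 64.0000+0.0000−15.2500 = 48.7500
eq1−eq2 → [8.0000  -12.0000]·P = 10.0000
eq1−eq3 → [16.0000  -6.0000]·P = 65.0000
2×2 solve → P = (5.0000, 2.5000)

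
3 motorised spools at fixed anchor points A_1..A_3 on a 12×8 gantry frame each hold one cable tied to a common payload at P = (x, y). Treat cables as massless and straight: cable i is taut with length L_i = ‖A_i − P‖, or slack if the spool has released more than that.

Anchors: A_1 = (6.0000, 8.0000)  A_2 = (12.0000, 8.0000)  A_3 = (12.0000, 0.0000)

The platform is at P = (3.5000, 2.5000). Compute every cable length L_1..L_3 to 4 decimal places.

(6.0415, 10.1242, 8.8600)

cable 1: Δx=2.5000, Δy=5.5000; L_1 = √(Δx²+Δy²) = 6.0415
cable 2: Δx=8.5000, Δy=5.5000; L_2 = √(Δx²+Δy²) = 10.1242
cable 3: Δx=8.5000, Δy=-2.5000; L_3 = √(Δx²+Δy²) = 8.8600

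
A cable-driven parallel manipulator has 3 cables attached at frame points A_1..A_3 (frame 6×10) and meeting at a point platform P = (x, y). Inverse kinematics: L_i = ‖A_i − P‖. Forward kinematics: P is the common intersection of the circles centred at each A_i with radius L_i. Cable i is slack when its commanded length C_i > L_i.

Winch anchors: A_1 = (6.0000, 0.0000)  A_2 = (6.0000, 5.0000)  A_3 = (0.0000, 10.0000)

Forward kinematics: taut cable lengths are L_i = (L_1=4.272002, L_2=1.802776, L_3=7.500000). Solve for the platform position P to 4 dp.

each cable: (A_i−P)·(A_i−P) = L_i²; let c_i = ‖A_i‖²−L_i²
c_1 = 36.0000+0.0000−18.2500 = 17.7500
row 1: 0.0000x − 10.0000y = -40.0000  (c_2=57.7500)
row 2: 12.0000x − 20.0000y = -26.0000  (c_3=43.7500)
Cramer on rows 1–2 → x = 4.5000, y = 4.0000

(4.5000, 4.0000)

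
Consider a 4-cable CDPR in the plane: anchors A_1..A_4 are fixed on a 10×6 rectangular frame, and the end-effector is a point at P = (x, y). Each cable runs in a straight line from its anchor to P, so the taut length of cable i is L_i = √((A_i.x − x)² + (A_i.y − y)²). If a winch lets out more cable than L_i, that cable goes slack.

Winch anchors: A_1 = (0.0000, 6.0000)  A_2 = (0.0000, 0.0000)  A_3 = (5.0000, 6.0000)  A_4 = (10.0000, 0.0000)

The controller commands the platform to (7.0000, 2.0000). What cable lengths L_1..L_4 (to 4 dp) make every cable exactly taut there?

(8.0623, 7.2801, 4.4721, 3.6056)

L_1 = √((0.0000−7.0000)² + (6.0000−2.0000)²) = 8.0623
L_2 = √((0.0000−7.0000)² + (0.0000−2.0000)²) = 7.2801
L_3 = √((5.0000−7.0000)² + (6.0000−2.0000)²) = 4.4721
L_4 = √((10.0000−7.0000)² + (0.0000−2.0000)²) = 3.6056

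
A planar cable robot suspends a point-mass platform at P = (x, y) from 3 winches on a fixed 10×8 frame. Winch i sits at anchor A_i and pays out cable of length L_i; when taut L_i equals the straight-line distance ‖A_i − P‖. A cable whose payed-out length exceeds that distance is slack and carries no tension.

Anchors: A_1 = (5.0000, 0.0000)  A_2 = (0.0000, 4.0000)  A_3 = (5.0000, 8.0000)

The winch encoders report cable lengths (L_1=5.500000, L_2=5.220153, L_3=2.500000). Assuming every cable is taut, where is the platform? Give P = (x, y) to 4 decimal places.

(5.0000, 5.5000)

circle eqns → linear via eq_j − eq_1; set c_j = A_j·A_j − L_j²
c_1 = 25.0000+0.0000−30.2500 = -5.2500
10.0000·x − 8.0000·y = c_1−c_2 = 6.0000
0.0000·x − 16.0000·y = c_1−c_3 = -88.0000
solve first two rows → x=5.0000, y=5.5000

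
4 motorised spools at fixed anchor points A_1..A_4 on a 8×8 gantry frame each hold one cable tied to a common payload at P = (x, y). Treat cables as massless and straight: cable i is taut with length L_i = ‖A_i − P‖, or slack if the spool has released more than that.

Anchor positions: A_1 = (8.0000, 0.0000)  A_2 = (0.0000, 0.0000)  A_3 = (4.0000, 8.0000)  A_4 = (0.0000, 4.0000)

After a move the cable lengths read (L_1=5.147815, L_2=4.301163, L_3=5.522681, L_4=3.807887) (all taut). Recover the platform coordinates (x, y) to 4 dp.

(3.5000, 2.5000)

expand ‖A_i−P‖²=L_i² and subtract eq 1 (k_i ≔ ‖A_i‖²−L_i²)
k_1 = 64.0000+0.0000−26.5000 = 37.5000
eq1−eq2 → [16.0000  0.0000]·P = 56.0000
eq1−eq3 → [8.0000  -16.0000]·P = -12.0000
eq1−eq4 → [16.0000  -8.0000]·P = 36.0000
2×2 solve → P = (3.5000, 2.5000)
check cable 4: ‖A_4−P‖² = 14.5000 ≈ L_4² = 14.5000 ✓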